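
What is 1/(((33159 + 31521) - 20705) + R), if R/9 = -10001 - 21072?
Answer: -1/235682 ≈ -4.2430e-6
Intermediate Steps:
R = -279657 (R = 9*(-10001 - 21072) = 9*(-31073) = -279657)
1/(((33159 + 31521) - 20705) + R) = 1/(((33159 + 31521) - 20705) - 279657) = 1/((64680 - 20705) - 279657) = 1/(43975 - 279657) = 1/(-235682) = -1/235682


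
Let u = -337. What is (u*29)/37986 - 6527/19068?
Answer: -72381031/120719508 ≈ -0.59958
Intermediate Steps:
(u*29)/37986 - 6527/19068 = -337*29/37986 - 6527/19068 = -9773*1/37986 - 6527*1/19068 = -9773/37986 - 6527/19068 = -72381031/120719508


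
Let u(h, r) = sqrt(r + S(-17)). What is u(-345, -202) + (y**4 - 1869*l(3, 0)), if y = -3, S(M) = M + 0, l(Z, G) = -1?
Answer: 1950 + I*sqrt(219) ≈ 1950.0 + 14.799*I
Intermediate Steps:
S(M) = M
u(h, r) = sqrt(-17 + r) (u(h, r) = sqrt(r - 17) = sqrt(-17 + r))
u(-345, -202) + (y**4 - 1869*l(3, 0)) = sqrt(-17 - 202) + ((-3)**4 - 1869*(-1)) = sqrt(-219) + (81 - 1*(-1869)) = I*sqrt(219) + (81 + 1869) = I*sqrt(219) + 1950 = 1950 + I*sqrt(219)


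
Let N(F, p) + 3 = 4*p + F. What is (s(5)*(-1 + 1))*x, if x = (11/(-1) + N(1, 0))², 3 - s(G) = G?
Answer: 0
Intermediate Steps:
s(G) = 3 - G
N(F, p) = -3 + F + 4*p (N(F, p) = -3 + (4*p + F) = -3 + (F + 4*p) = -3 + F + 4*p)
x = 169 (x = (11/(-1) + (-3 + 1 + 4*0))² = (11*(-1) + (-3 + 1 + 0))² = (-11 - 2)² = (-13)² = 169)
(s(5)*(-1 + 1))*x = ((3 - 1*5)*(-1 + 1))*169 = ((3 - 5)*0)*169 = -2*0*169 = 0*169 = 0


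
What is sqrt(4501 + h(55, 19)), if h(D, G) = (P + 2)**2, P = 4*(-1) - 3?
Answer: sqrt(4526) ≈ 67.276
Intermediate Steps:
P = -7 (P = -4 - 3 = -7)
h(D, G) = 25 (h(D, G) = (-7 + 2)**2 = (-5)**2 = 25)
sqrt(4501 + h(55, 19)) = sqrt(4501 + 25) = sqrt(4526)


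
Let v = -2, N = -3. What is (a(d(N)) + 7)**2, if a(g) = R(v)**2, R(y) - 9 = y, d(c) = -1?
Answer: 3136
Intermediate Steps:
R(y) = 9 + y
a(g) = 49 (a(g) = (9 - 2)**2 = 7**2 = 49)
(a(d(N)) + 7)**2 = (49 + 7)**2 = 56**2 = 3136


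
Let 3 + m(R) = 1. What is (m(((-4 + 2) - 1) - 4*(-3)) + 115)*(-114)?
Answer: -12882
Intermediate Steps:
m(R) = -2 (m(R) = -3 + 1 = -2)
(m(((-4 + 2) - 1) - 4*(-3)) + 115)*(-114) = (-2 + 115)*(-114) = 113*(-114) = -12882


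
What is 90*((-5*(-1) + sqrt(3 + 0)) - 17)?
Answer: -1080 + 90*sqrt(3) ≈ -924.12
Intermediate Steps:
90*((-5*(-1) + sqrt(3 + 0)) - 17) = 90*((5 + sqrt(3)) - 17) = 90*(-12 + sqrt(3)) = -1080 + 90*sqrt(3)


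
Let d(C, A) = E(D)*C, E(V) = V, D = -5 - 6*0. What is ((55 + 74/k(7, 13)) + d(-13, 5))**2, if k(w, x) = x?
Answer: 2669956/169 ≈ 15799.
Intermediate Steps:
D = -5 (D = -5 - 1*0 = -5 + 0 = -5)
d(C, A) = -5*C
((55 + 74/k(7, 13)) + d(-13, 5))**2 = ((55 + 74/13) - 5*(-13))**2 = ((55 + 74*(1/13)) + 65)**2 = ((55 + 74/13) + 65)**2 = (789/13 + 65)**2 = (1634/13)**2 = 2669956/169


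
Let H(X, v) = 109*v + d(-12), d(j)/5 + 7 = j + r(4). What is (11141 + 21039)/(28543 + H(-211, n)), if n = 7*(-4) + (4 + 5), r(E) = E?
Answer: 32180/26397 ≈ 1.2191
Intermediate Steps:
n = -19 (n = -28 + 9 = -19)
d(j) = -15 + 5*j (d(j) = -35 + 5*(j + 4) = -35 + 5*(4 + j) = -35 + (20 + 5*j) = -15 + 5*j)
H(X, v) = -75 + 109*v (H(X, v) = 109*v + (-15 + 5*(-12)) = 109*v + (-15 - 60) = 109*v - 75 = -75 + 109*v)
(11141 + 21039)/(28543 + H(-211, n)) = (11141 + 21039)/(28543 + (-75 + 109*(-19))) = 32180/(28543 + (-75 - 2071)) = 32180/(28543 - 2146) = 32180/26397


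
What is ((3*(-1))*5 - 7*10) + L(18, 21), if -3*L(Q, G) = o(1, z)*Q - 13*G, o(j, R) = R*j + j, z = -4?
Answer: 24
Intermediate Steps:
o(j, R) = j + R*j
L(Q, G) = Q + 13*G/3 (L(Q, G) = -((1*(1 - 4))*Q - 13*G)/3 = -((1*(-3))*Q - 13*G)/3 = -(-3*Q - 13*G)/3 = -(-13*G - 3*Q)/3 = Q + 13*G/3)
((3*(-1))*5 - 7*10) + L(18, 21) = ((3*(-1))*5 - 7*10) + (18 + (13/3)*21) = (-3*5 - 70) + (18 + 91) = (-15 - 70) + 109 = -85 + 109 = 24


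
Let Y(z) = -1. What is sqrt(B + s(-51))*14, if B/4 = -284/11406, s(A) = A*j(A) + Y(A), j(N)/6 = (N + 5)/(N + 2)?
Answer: 2*I*sqrt(459563178021)/5703 ≈ 237.74*I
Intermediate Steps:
j(N) = 6*(5 + N)/(2 + N) (j(N) = 6*((N + 5)/(N + 2)) = 6*((5 + N)/(2 + N)) = 6*(5 + N)/(2 + N))
s(A) = -1 + 6*A*(5 + A)/(2 + A) (s(A) = A*(6*(5 + A)/(2 + A)) - 1 = 6*A*(5 + A)/(2 + A) - 1 = -1 + 6*A*(5 + A)/(2 + A))
B = -568/5703 (B = 4*(-284/11406) = 4*(-284*1/11406) = 4*(-142/5703) = -568/5703 ≈ -0.099597)
sqrt(B + s(-51))*14 = sqrt(-568/5703 + (-2 - 1*(-51) + 6*(-51)*(5 - 51))/(2 - 51))*14 = sqrt(-568/5703 + (-2 + 51 + 6*(-51)*(-46))/(-49))*14 = sqrt(-568/5703 - (-2 + 51 + 14076)/49)*14 = sqrt(-568/5703 - 1/49*14125)*14 = sqrt(-568/5703 - 14125/49)*14 = sqrt(-80582707/279447)*14 = (I*sqrt(459563178021)/39921)*14 = 2*I*sqrt(459563178021)/5703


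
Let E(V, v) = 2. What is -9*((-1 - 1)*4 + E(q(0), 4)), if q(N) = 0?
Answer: 54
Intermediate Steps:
-9*((-1 - 1)*4 + E(q(0), 4)) = -9*((-1 - 1)*4 + 2) = -9*(-2*4 + 2) = -9*(-8 + 2) = -9*(-6) = 54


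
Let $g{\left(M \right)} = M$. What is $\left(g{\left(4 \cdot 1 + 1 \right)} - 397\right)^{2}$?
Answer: $153664$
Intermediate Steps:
$\left(g{\left(4 \cdot 1 + 1 \right)} - 397\right)^{2} = \left(\left(4 \cdot 1 + 1\right) - 397\right)^{2} = \left(\left(4 + 1\right) - 397\right)^{2} = \left(5 - 397\right)^{2} = \left(-392\right)^{2} = 153664$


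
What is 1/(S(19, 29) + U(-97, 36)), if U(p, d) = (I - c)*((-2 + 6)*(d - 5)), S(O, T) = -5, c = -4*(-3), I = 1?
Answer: -1/1369 ≈ -0.00073046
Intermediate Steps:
c = 12
U(p, d) = 220 - 44*d (U(p, d) = (1 - 1*12)*((-2 + 6)*(d - 5)) = (1 - 12)*(4*(-5 + d)) = -11*(-20 + 4*d) = 220 - 44*d)
1/(S(19, 29) + U(-97, 36)) = 1/(-5 + (220 - 44*36)) = 1/(-5 + (220 - 1584)) = 1/(-5 - 1364) = 1/(-1369) = -1/1369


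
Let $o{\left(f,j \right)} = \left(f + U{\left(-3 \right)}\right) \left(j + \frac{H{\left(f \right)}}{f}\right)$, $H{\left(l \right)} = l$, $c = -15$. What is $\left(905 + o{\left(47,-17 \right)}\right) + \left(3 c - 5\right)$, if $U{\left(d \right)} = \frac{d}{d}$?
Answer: $87$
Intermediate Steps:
$U{\left(d \right)} = 1$
$o{\left(f,j \right)} = \left(1 + f\right) \left(1 + j\right)$ ($o{\left(f,j \right)} = \left(f + 1\right) \left(j + \frac{f}{f}\right) = \left(1 + f\right) \left(j + 1\right) = \left(1 + f\right) \left(1 + j\right)$)
$\left(905 + o{\left(47,-17 \right)}\right) + \left(3 c - 5\right) = \left(905 + \left(1 + 47 - 17 + 47 \left(-17\right)\right)\right) + \left(3 \left(-15\right) - 5\right) = \left(905 + \left(1 + 47 - 17 - 799\right)\right) - 50 = \left(905 - 768\right) - 50 = 137 - 50 = 87$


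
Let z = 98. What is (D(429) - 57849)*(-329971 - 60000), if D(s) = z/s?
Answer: 9677958273433/429 ≈ 2.2559e+10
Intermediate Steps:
D(s) = 98/s
(D(429) - 57849)*(-329971 - 60000) = (98/429 - 57849)*(-329971 - 60000) = (98*(1/429) - 57849)*(-389971) = (98/429 - 57849)*(-389971) = -24817123/429*(-389971) = 9677958273433/429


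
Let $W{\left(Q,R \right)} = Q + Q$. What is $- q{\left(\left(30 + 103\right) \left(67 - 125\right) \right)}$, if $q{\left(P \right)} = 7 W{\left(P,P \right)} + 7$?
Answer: $107989$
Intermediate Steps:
$W{\left(Q,R \right)} = 2 Q$
$q{\left(P \right)} = 7 + 14 P$ ($q{\left(P \right)} = 7 \cdot 2 P + 7 = 14 P + 7 = 7 + 14 P$)
$- q{\left(\left(30 + 103\right) \left(67 - 125\right) \right)} = - (7 + 14 \left(30 + 103\right) \left(67 - 125\right)) = - (7 + 14 \cdot 133 \left(-58\right)) = - (7 + 14 \left(-7714\right)) = - (7 - 107996) = \left(-1\right) \left(-107989\right) = 107989$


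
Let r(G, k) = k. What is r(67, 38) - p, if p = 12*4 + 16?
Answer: -26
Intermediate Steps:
p = 64 (p = 48 + 16 = 64)
r(67, 38) - p = 38 - 1*64 = 38 - 64 = -26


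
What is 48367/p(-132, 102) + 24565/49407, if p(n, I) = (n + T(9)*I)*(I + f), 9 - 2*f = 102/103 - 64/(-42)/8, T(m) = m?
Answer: 74356575268/68962537635 ≈ 1.0782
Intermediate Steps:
f = 16913/4326 (f = 9/2 - (102/103 - 64/(-42)/8)/2 = 9/2 - (102*(1/103) - 64*(-1/42)*(1/8))/2 = 9/2 - (102/103 + (32/21)*(1/8))/2 = 9/2 - (102/103 + 4/21)/2 = 9/2 - 1/2*2554/2163 = 9/2 - 1277/2163 = 16913/4326 ≈ 3.9096)
p(n, I) = (16913/4326 + I)*(n + 9*I) (p(n, I) = (n + 9*I)*(I + 16913/4326) = (n + 9*I)*(16913/4326 + I) = (16913/4326 + I)*(n + 9*I))
48367/p(-132, 102) + 24565/49407 = 48367/(9*102**2 + (16913/4326)*(-132) + (50739/1442)*102 + 102*(-132)) + 24565/49407 = 48367/(9*10404 - 372086/721 + 2587689/721 - 13464) + 24565*(1/49407) = 48367/(93636 - 372086/721 + 2587689/721 - 13464) + 24565/49407 = 48367/(60019615/721) + 24565/49407 = 48367*(721/60019615) + 24565/49407 = 34872607/60019615 + 24565/49407 = 74356575268/68962537635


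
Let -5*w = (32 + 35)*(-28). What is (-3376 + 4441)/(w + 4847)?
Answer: 5325/26111 ≈ 0.20394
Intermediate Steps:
w = 1876/5 (w = -(32 + 35)*(-28)/5 = -67*(-28)/5 = -1/5*(-1876) = 1876/5 ≈ 375.20)
(-3376 + 4441)/(w + 4847) = (-3376 + 4441)/(1876/5 + 4847) = 1065/(26111/5) = 1065*(5/26111) = 5325/26111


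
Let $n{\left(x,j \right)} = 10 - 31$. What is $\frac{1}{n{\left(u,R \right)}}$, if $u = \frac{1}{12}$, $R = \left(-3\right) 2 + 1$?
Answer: $- \frac{1}{21} \approx -0.047619$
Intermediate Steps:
$R = -5$ ($R = -6 + 1 = -5$)
$u = \frac{1}{12} \approx 0.083333$
$n{\left(x,j \right)} = -21$ ($n{\left(x,j \right)} = 10 - 31 = -21$)
$\frac{1}{n{\left(u,R \right)}} = \frac{1}{-21} = - \frac{1}{21}$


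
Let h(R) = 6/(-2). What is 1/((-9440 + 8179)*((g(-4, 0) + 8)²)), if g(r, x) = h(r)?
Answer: -1/31525 ≈ -3.1721e-5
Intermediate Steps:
h(R) = -3 (h(R) = 6*(-½) = -3)
g(r, x) = -3
1/((-9440 + 8179)*((g(-4, 0) + 8)²)) = 1/((-9440 + 8179)*((-3 + 8)²)) = 1/((-1261)*(5²)) = -1/1261/25 = -1/1261*1/25 = -1/31525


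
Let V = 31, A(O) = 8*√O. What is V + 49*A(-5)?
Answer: 31 + 392*I*√5 ≈ 31.0 + 876.54*I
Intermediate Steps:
V + 49*A(-5) = 31 + 49*(8*√(-5)) = 31 + 49*(8*(I*√5)) = 31 + 49*(8*I*√5) = 31 + 392*I*√5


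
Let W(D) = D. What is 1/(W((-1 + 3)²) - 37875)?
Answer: -1/37871 ≈ -2.6405e-5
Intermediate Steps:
1/(W((-1 + 3)²) - 37875) = 1/((-1 + 3)² - 37875) = 1/(2² - 37875) = 1/(4 - 37875) = 1/(-37871) = -1/37871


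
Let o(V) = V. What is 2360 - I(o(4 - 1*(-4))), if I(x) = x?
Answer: 2352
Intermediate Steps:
2360 - I(o(4 - 1*(-4))) = 2360 - (4 - 1*(-4)) = 2360 - (4 + 4) = 2360 - 1*8 = 2360 - 8 = 2352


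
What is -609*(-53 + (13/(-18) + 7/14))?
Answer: 97237/3 ≈ 32412.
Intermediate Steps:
-609*(-53 + (13/(-18) + 7/14)) = -609*(-53 + (13*(-1/18) + 7*(1/14))) = -609*(-53 + (-13/18 + ½)) = -609*(-53 - 2/9) = -609*(-479/9) = 97237/3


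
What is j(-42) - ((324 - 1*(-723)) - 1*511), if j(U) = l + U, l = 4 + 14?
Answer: -560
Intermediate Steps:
l = 18
j(U) = 18 + U
j(-42) - ((324 - 1*(-723)) - 1*511) = (18 - 42) - ((324 - 1*(-723)) - 1*511) = -24 - ((324 + 723) - 511) = -24 - (1047 - 511) = -24 - 1*536 = -24 - 536 = -560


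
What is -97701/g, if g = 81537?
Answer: -32567/27179 ≈ -1.1982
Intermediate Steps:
-97701/g = -97701/81537 = -97701*1/81537 = -32567/27179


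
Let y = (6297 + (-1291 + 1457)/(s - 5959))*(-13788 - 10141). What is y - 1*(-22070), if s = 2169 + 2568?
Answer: -92050566966/611 ≈ -1.5066e+8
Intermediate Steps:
s = 4737
y = -92064051736/611 (y = (6297 + (-1291 + 1457)/(4737 - 5959))*(-13788 - 10141) = (6297 + 166/(-1222))*(-23929) = (6297 + 166*(-1/1222))*(-23929) = (6297 - 83/611)*(-23929) = (3847384/611)*(-23929) = -92064051736/611 ≈ -1.5068e+8)
y - 1*(-22070) = -92064051736/611 - 1*(-22070) = -92064051736/611 + 22070 = -92050566966/611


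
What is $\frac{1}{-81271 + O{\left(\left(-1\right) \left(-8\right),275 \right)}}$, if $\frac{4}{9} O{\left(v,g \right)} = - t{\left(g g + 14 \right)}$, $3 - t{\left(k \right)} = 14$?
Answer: $- \frac{4}{324985} \approx -1.2308 \cdot 10^{-5}$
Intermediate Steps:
$t{\left(k \right)} = -11$ ($t{\left(k \right)} = 3 - 14 = -11$)
$O{\left(v,g \right)} = \frac{99}{4}$ ($O{\left(v,g \right)} = \frac{9 \left(\left(-1\right) \left(-11\right)\right)}{4} = \frac{9}{4} \cdot 11 = \frac{99}{4}$)
$\frac{1}{-81271 + O{\left(\left(-1\right) \left(-8\right),275 \right)}} = \frac{1}{-81271 + \frac{99}{4}} = \frac{1}{- \frac{324985}{4}} = - \frac{4}{324985}$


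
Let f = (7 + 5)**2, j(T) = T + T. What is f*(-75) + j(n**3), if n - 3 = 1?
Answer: -10672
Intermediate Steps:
n = 4 (n = 3 + 1 = 4)
j(T) = 2*T
f = 144 (f = 12**2 = 144)
f*(-75) + j(n**3) = 144*(-75) + 2*4**3 = -10800 + 2*64 = -10800 + 128 = -10672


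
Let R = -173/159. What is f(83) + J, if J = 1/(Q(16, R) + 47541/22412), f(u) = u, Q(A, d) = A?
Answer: 2594727/31241 ≈ 83.055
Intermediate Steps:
R = -173/159 (R = -173*1/159 = -173/159 ≈ -1.0881)
J = 1724/31241 (J = 1/(16 + 47541/22412) = 1/(16 + 47541*(1/22412)) = 1/(16 + 3657/1724) = 1/(31241/1724) = 1724/31241 ≈ 0.055184)
f(83) + J = 83 + 1724/31241 = 2594727/31241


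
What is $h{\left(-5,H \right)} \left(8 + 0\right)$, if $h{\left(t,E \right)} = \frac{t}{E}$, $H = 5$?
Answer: $-8$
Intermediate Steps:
$h{\left(-5,H \right)} \left(8 + 0\right) = - \frac{5}{5} \left(8 + 0\right) = \left(-5\right) \frac{1}{5} \cdot 8 = \left(-1\right) 8 = -8$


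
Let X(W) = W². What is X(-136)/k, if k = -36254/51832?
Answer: -479342336/18127 ≈ -26444.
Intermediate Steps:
k = -18127/25916 (k = -36254*1/51832 = -18127/25916 ≈ -0.69945)
X(-136)/k = (-136)²/(-18127/25916) = 18496*(-25916/18127) = -479342336/18127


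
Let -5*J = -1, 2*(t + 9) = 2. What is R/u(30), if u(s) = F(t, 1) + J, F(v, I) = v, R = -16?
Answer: 80/39 ≈ 2.0513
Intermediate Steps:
t = -8 (t = -9 + (½)*2 = -9 + 1 = -8)
J = ⅕ (J = -⅕*(-1) = ⅕ ≈ 0.20000)
u(s) = -39/5 (u(s) = -8 + ⅕ = -39/5)
R/u(30) = -16/(-39/5) = -16*(-5/39) = 80/39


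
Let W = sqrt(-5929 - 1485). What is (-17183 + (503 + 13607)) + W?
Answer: -3073 + I*sqrt(7414) ≈ -3073.0 + 86.105*I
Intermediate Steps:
W = I*sqrt(7414) (W = sqrt(-7414) = I*sqrt(7414) ≈ 86.105*I)
(-17183 + (503 + 13607)) + W = (-17183 + (503 + 13607)) + I*sqrt(7414) = (-17183 + 14110) + I*sqrt(7414) = -3073 + I*sqrt(7414)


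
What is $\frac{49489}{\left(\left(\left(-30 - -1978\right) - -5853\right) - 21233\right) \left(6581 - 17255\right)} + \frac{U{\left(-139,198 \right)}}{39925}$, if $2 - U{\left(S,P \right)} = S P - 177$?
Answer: $\frac{3973555975093}{5724173732400} \approx 0.69417$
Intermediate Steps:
$U{\left(S,P \right)} = 179 - P S$ ($U{\left(S,P \right)} = 2 - \left(S P - 177\right) = 2 - \left(P S - 177\right) = 2 - \left(-177 + P S\right) = 179 - P S$)
$\frac{49489}{\left(\left(\left(-30 - -1978\right) - -5853\right) - 21233\right) \left(6581 - 17255\right)} + \frac{U{\left(-139,198 \right)}}{39925} = \frac{49489}{\left(\left(\left(-30 - -1978\right) - -5853\right) - 21233\right) \left(6581 - 17255\right)} + \frac{179 - 198 \left(-139\right)}{39925} = \frac{49489}{\left(\left(\left(-30 + 1978\right) + 5853\right) - 21233\right) \left(-10674\right)} + \left(179 + 27522\right) \frac{1}{39925} = \frac{49489}{\left(\left(1948 + 5853\right) - 21233\right) \left(-10674\right)} + 27701 \cdot \frac{1}{39925} = \frac{49489}{\left(7801 - 21233\right) \left(-10674\right)} + \frac{27701}{39925} = \frac{49489}{\left(-13432\right) \left(-10674\right)} + \frac{27701}{39925} = \frac{49489}{143373168} + \frac{27701}{39925} = \frac{3973555975093}{5724173732400}$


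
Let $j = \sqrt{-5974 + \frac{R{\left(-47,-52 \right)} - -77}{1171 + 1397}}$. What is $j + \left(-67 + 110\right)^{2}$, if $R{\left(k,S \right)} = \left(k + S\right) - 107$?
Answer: $1849 + \frac{7 i \sqrt{22333682}}{428} \approx 1849.0 + 77.292 i$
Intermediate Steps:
$R{\left(k,S \right)} = -107 + S + k$ ($R{\left(k,S \right)} = \left(S + k\right) - 107 = -107 + S + k$)
$j = \frac{7 i \sqrt{22333682}}{428}$ ($j = \sqrt{-5974 + \frac{\left(-107 - 52 - 47\right) - -77}{1171 + 1397}} = \sqrt{-5974 + \frac{-206 + \left(-1418 + 1495\right)}{2568}} = \sqrt{-5974 + \left(-206 + 77\right) \frac{1}{2568}} = \sqrt{-5974 - \frac{43}{856}} = \sqrt{- \frac{5113787}{856}} = \frac{7 i \sqrt{22333682}}{428} \approx 77.292 i$)
$j + \left(-67 + 110\right)^{2} = \frac{7 i \sqrt{22333682}}{428} + \left(-67 + 110\right)^{2} = \frac{7 i \sqrt{22333682}}{428} + 43^{2} = \frac{7 i \sqrt{22333682}}{428} + 1849 = 1849 + \frac{7 i \sqrt{22333682}}{428}$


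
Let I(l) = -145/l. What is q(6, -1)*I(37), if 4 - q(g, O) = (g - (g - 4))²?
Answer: 1740/37 ≈ 47.027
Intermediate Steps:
q(g, O) = -12 (q(g, O) = 4 - (g - (g - 4))² = 4 - (g - (-4 + g))² = 4 - (g + (4 - g))² = 4 - 1*4² = 4 - 1*16 = 4 - 16 = -12)
q(6, -1)*I(37) = -(-1740)/37 = -12*(-145/37) = 1740/37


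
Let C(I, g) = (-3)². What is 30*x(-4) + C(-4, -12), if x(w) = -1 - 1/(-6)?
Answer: -16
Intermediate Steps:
x(w) = -⅚ (x(w) = -1 - 1*(-⅙) = -1 + ⅙ = -⅚)
C(I, g) = 9
30*x(-4) + C(-4, -12) = 30*(-⅚) + 9 = -25 + 9 = -16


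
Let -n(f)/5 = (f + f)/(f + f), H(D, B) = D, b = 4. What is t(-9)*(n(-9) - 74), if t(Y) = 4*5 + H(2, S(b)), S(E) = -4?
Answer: -1738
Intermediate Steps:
t(Y) = 22 (t(Y) = 4*5 + 2 = 20 + 2 = 22)
n(f) = -5 (n(f) = -5*(f + f)/(f + f) = -5*2*f/(2*f) = -5*2*f*1/(2*f) = -5*1 = -5)
t(-9)*(n(-9) - 74) = 22*(-5 - 74) = 22*(-79) = -1738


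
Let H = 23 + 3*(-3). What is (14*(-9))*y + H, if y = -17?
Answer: 2156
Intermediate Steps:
H = 14 (H = 23 - 9 = 14)
(14*(-9))*y + H = (14*(-9))*(-17) + 14 = -126*(-17) + 14 = 2142 + 14 = 2156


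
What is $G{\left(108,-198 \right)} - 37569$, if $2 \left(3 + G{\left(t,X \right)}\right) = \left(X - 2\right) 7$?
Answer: $-38272$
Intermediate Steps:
$G{\left(t,X \right)} = -10 + \frac{7 X}{2}$ ($G{\left(t,X \right)} = -3 + \frac{\left(X - 2\right) 7}{2} = -3 + \frac{\left(-2 + X\right) 7}{2} = -3 + \frac{-14 + 7 X}{2} = -3 + \left(-7 + \frac{7 X}{2}\right) = -10 + \frac{7 X}{2}$)
$G{\left(108,-198 \right)} - 37569 = \left(-10 + \frac{7}{2} \left(-198\right)\right) - 37569 = \left(-10 - 693\right) - 37569 = -703 - 37569 = -38272$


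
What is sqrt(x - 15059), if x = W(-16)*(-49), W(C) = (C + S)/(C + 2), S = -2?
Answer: I*sqrt(15122) ≈ 122.97*I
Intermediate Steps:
W(C) = (-2 + C)/(2 + C) (W(C) = (C - 2)/(C + 2) = (-2 + C)/(2 + C))
x = -63 (x = ((-2 - 16)/(2 - 16))*(-49) = (-18/(-14))*(-49) = -1/14*(-18)*(-49) = (9/7)*(-49) = -63)
sqrt(x - 15059) = sqrt(-63 - 15059) = sqrt(-15122) = I*sqrt(15122)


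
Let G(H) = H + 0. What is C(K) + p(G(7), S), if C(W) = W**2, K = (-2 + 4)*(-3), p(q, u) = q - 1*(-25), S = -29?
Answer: 68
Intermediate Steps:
G(H) = H
p(q, u) = 25 + q (p(q, u) = q + 25 = 25 + q)
K = -6 (K = 2*(-3) = -6)
C(K) + p(G(7), S) = (-6)**2 + (25 + 7) = 36 + 32 = 68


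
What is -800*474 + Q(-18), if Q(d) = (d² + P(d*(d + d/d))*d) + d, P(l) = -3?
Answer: -378840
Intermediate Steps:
Q(d) = d² - 2*d (Q(d) = (d² - 3*d) + d = d² - 2*d)
-800*474 + Q(-18) = -800*474 - 18*(-2 - 18) = -379200 - 18*(-20) = -379200 + 360 = -378840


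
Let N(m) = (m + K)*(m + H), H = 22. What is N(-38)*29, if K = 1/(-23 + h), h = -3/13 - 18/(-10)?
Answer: 24591536/1393 ≈ 17654.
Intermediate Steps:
h = 102/65 (h = -3*1/13 - 18*(-⅒) = -3/13 + 9/5 = 102/65 ≈ 1.5692)
K = -65/1393 (K = 1/(-23 + 102/65) = 1/(-1393/65) = -65/1393 ≈ -0.046662)
N(m) = (22 + m)*(-65/1393 + m) (N(m) = (m - 65/1393)*(m + 22) = (-65/1393 + m)*(22 + m) = (22 + m)*(-65/1393 + m))
N(-38)*29 = (-1430/1393 + (-38)² + (30581/1393)*(-38))*29 = (-1430/1393 + 1444 - 1162078/1393)*29 = (847984/1393)*29 = 24591536/1393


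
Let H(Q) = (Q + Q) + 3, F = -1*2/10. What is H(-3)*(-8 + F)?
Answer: 123/5 ≈ 24.600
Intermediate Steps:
F = -⅕ (F = -2*⅒ = -⅕ ≈ -0.20000)
H(Q) = 3 + 2*Q (H(Q) = 2*Q + 3 = 3 + 2*Q)
H(-3)*(-8 + F) = (3 + 2*(-3))*(-8 - ⅕) = (3 - 6)*(-41/5) = -3*(-41/5) = 123/5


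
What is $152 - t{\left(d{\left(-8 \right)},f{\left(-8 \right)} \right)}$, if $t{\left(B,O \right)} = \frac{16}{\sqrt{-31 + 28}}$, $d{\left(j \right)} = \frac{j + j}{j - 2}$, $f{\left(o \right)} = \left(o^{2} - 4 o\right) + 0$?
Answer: $152 + \frac{16 i \sqrt{3}}{3} \approx 152.0 + 9.2376 i$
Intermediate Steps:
$f{\left(o \right)} = o^{2} - 4 o$
$d{\left(j \right)} = \frac{2 j}{-2 + j}$
$t{\left(B,O \right)} = - \frac{16 i \sqrt{3}}{3}$ ($t{\left(B,O \right)} = \frac{16}{\sqrt{-3}} = \frac{16}{i \sqrt{3}} = 16 \left(- \frac{i \sqrt{3}}{3}\right) = - \frac{16 i \sqrt{3}}{3}$)
$152 - t{\left(d{\left(-8 \right)},f{\left(-8 \right)} \right)} = 152 - - \frac{16 i \sqrt{3}}{3} = 152 + \frac{16 i \sqrt{3}}{3}$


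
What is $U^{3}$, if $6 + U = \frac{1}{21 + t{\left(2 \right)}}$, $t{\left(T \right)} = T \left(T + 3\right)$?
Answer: $- \frac{6331625}{29791} \approx -212.53$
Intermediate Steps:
$t{\left(T \right)} = T \left(3 + T\right)$
$U = - \frac{185}{31}$ ($U = -6 + \frac{1}{21 + 2 \left(3 + 2\right)} = -6 + \frac{1}{21 + 2 \cdot 5} = -6 + \frac{1}{21 + 10} = -6 + \frac{1}{31} = - \frac{185}{31} \approx -5.9677$)
$U^{3} = \left(- \frac{185}{31}\right)^{3} = - \frac{6331625}{29791}$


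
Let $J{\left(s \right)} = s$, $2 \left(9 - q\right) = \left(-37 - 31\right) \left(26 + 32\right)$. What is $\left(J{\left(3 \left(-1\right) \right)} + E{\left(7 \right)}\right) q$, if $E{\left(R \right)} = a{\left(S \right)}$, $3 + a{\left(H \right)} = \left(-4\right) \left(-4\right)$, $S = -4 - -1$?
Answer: $19810$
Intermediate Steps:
$S = -3$ ($S = -4 + 1 = -3$)
$a{\left(H \right)} = 13$ ($a{\left(H \right)} = -3 - -16 = -3 + 16 = 13$)
$E{\left(R \right)} = 13$
$q = 1981$ ($q = 9 - \frac{\left(-37 - 31\right) \left(26 + 32\right)}{2} = 9 - \frac{\left(-68\right) 58}{2} = 9 - -1972 = 9 + 1972 = 1981$)
$\left(J{\left(3 \left(-1\right) \right)} + E{\left(7 \right)}\right) q = \left(3 \left(-1\right) + 13\right) 1981 = \left(-3 + 13\right) 1981 = 10 \cdot 1981 = 19810$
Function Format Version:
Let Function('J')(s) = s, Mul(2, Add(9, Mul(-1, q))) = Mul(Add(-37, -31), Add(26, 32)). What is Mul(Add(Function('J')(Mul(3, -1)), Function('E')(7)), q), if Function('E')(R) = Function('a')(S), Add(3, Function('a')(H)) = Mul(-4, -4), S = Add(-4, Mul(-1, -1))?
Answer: 19810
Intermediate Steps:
S = -3 (S = Add(-4, 1) = -3)
Function('a')(H) = 13 (Function('a')(H) = Add(-3, Mul(-4, -4)) = Add(-3, 16) = 13)
Function('E')(R) = 13
q = 1981 (q = Add(9, Mul(Rational(-1, 2), Mul(Add(-37, -31), Add(26, 32)))) = Add(9, Mul(Rational(-1, 2), Mul(-68, 58))) = Add(9, Mul(Rational(-1, 2), -3944)) = Add(9, 1972) = 1981)
Mul(Add(Function('J')(Mul(3, -1)), Function('E')(7)), q) = Mul(Add(Mul(3, -1), 13), 1981) = Mul(Add(-3, 13), 1981) = Mul(10, 1981) = 19810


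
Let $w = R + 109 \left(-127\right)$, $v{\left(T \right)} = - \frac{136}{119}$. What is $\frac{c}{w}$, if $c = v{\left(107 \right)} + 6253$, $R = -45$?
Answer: $- \frac{43763}{97216} \approx -0.45016$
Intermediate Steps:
$v{\left(T \right)} = - \frac{8}{7}$ ($v{\left(T \right)} = \left(-136\right) \frac{1}{119} = - \frac{8}{7}$)
$c = \frac{43763}{7}$ ($c = - \frac{8}{7} + 6253 = \frac{43763}{7} \approx 6251.9$)
$w = -13888$ ($w = -45 + 109 \left(-127\right) = -45 - 13843 = -13888$)
$\frac{c}{w} = \frac{43763}{7 \left(-13888\right)} = \frac{43763}{7} \left(- \frac{1}{13888}\right) = - \frac{43763}{97216}$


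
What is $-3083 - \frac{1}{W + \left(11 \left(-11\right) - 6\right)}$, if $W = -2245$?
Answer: $- \frac{7312875}{2372} \approx -3083.0$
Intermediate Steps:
$-3083 - \frac{1}{W + \left(11 \left(-11\right) - 6\right)} = -3083 - \frac{1}{-2245 + \left(11 \left(-11\right) - 6\right)} = -3083 - \frac{1}{-2245 - 127} = -3083 - \frac{1}{-2372} = -3083 - - \frac{1}{2372} = -3083 + \frac{1}{2372} = - \frac{7312875}{2372}$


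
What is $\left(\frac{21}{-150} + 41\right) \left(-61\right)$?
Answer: $- \frac{124623}{50} \approx -2492.5$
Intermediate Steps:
$\left(\frac{21}{-150} + 41\right) \left(-61\right) = \left(21 \left(- \frac{1}{150}\right) + 41\right) \left(-61\right) = \left(- \frac{7}{50} + 41\right) \left(-61\right) = \frac{2043}{50} \left(-61\right) = - \frac{124623}{50}$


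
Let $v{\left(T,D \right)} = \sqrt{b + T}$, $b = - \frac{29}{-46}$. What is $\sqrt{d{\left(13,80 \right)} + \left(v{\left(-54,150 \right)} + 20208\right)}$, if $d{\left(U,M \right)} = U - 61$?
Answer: $\frac{\sqrt{42658560 + 46 i \sqrt{112930}}}{46} \approx 141.99 + 0.025726 i$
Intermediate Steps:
$b = \frac{29}{46}$ ($b = \left(-29\right) \left(- \frac{1}{46}\right) = \frac{29}{46} \approx 0.63043$)
$v{\left(T,D \right)} = \sqrt{\frac{29}{46} + T}$
$d{\left(U,M \right)} = -61 + U$ ($d{\left(U,M \right)} = U - 61 = -61 + U$)
$\sqrt{d{\left(13,80 \right)} + \left(v{\left(-54,150 \right)} + 20208\right)} = \sqrt{\left(-61 + 13\right) + \left(\frac{\sqrt{1334 + 2116 \left(-54\right)}}{46} + 20208\right)} = \sqrt{-48 + \left(\frac{\sqrt{1334 - 114264}}{46} + 20208\right)} = \sqrt{-48 + \left(\frac{\sqrt{-112930}}{46} + 20208\right)} = \sqrt{-48 + \left(\frac{i \sqrt{112930}}{46} + 20208\right)} = \sqrt{-48 + \left(20208 + \frac{i \sqrt{112930}}{46}\right)} = \sqrt{20160 + \frac{i \sqrt{112930}}{46}}$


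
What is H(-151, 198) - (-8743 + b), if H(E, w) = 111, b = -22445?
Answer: 31299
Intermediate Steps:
H(-151, 198) - (-8743 + b) = 111 - (-8743 - 22445) = 111 - 1*(-31188) = 111 + 31188 = 31299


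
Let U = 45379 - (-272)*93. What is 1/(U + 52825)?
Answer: 1/123500 ≈ 8.0972e-6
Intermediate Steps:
U = 70675 (U = 45379 - 1*(-25296) = 45379 + 25296 = 70675)
1/(U + 52825) = 1/(70675 + 52825) = 1/123500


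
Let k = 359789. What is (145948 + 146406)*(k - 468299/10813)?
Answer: 1137236641411932/10813 ≈ 1.0517e+11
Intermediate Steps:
(145948 + 146406)*(k - 468299/10813) = (145948 + 146406)*(359789 - 468299/10813) = 292354*(359789 - 468299*1/10813) = 292354*(359789 - 468299/10813) = 292354*(3889930158/10813) = 1137236641411932/10813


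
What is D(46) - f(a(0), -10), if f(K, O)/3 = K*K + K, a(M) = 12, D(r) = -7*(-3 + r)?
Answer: -769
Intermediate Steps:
D(r) = 21 - 7*r
f(K, O) = 3*K + 3*K² (f(K, O) = 3*(K*K + K) = 3*(K² + K) = 3*(K + K²) = 3*K + 3*K²)
D(46) - f(a(0), -10) = (21 - 7*46) - 3*12*(1 + 12) = (21 - 322) - 3*12*13 = -301 - 1*468 = -301 - 468 = -769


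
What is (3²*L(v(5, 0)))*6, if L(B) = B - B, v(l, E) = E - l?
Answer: 0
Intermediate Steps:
L(B) = 0
(3²*L(v(5, 0)))*6 = (3²*0)*6 = (9*0)*6 = 0*6 = 0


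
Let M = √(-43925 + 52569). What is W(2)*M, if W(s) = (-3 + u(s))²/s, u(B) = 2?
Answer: √2161 ≈ 46.487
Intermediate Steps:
W(s) = 1/s (W(s) = (-3 + 2)²/s = (-1)²/s = 1/s)
M = 2*√2161 (M = √8644 = 2*√2161 ≈ 92.973)
W(2)*M = (2*√2161)/2 = √2161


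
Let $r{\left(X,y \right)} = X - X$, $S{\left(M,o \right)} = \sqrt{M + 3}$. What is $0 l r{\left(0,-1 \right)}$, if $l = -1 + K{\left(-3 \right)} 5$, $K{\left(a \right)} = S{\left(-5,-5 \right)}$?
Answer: $0$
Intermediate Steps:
$S{\left(M,o \right)} = \sqrt{3 + M}$
$K{\left(a \right)} = i \sqrt{2}$ ($K{\left(a \right)} = \sqrt{3 - 5} = \sqrt{-2} = i \sqrt{2}$)
$r{\left(X,y \right)} = 0$
$l = -1 + 5 i \sqrt{2}$ ($l = -1 + i \sqrt{2} \cdot 5 = -1 + 5 i \sqrt{2} \approx -1.0 + 7.0711 i$)
$0 l r{\left(0,-1 \right)} = 0 \left(-1 + 5 i \sqrt{2}\right) 0 = 0 \cdot 0 = 0$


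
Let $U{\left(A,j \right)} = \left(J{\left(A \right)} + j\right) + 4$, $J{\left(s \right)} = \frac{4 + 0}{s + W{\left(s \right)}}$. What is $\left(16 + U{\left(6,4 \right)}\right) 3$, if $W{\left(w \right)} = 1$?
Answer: $\frac{516}{7} \approx 73.714$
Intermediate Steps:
$J{\left(s \right)} = \frac{4}{1 + s}$ ($J{\left(s \right)} = \frac{4 + 0}{s + 1} = \frac{4}{1 + s}$)
$U{\left(A,j \right)} = 4 + j + \frac{4}{1 + A}$ ($U{\left(A,j \right)} = \left(\frac{4}{1 + A} + j\right) + 4 = \left(j + \frac{4}{1 + A}\right) + 4 = 4 + j + \frac{4}{1 + A}$)
$\left(16 + U{\left(6,4 \right)}\right) 3 = \left(16 + \frac{4 + \left(1 + 6\right) \left(4 + 4\right)}{1 + 6}\right) 3 = \left(16 + \frac{4 + 7 \cdot 8}{7}\right) 3 = \left(16 + \frac{4 + 56}{7}\right) 3 = \left(16 + \frac{1}{7} \cdot 60\right) 3 = \left(16 + \frac{60}{7}\right) 3 = \frac{172}{7} \cdot 3 = \frac{516}{7}$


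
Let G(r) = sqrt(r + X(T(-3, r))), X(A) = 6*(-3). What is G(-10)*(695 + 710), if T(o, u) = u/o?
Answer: 2810*I*sqrt(7) ≈ 7434.6*I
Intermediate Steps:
X(A) = -18
G(r) = sqrt(-18 + r) (G(r) = sqrt(r - 18) = sqrt(-18 + r))
G(-10)*(695 + 710) = sqrt(-18 - 10)*(695 + 710) = sqrt(-28)*1405 = (2*I*sqrt(7))*1405 = 2810*I*sqrt(7)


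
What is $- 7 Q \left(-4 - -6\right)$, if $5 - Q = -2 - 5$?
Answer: $-168$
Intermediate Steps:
$Q = 12$ ($Q = 5 - \left(-2 - 5\right) = 5 - -7 = 5 + 7 = 12$)
$- 7 Q \left(-4 - -6\right) = \left(-7\right) 12 \left(-4 - -6\right) = - 84 \left(-4 + 6\right) = \left(-84\right) 2 = -168$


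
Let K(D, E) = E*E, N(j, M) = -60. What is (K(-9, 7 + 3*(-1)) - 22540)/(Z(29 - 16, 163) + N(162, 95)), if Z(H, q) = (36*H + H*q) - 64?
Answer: -7508/821 ≈ -9.1449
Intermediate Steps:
Z(H, q) = -64 + 36*H + H*q
K(D, E) = E²
(K(-9, 7 + 3*(-1)) - 22540)/(Z(29 - 16, 163) + N(162, 95)) = ((7 + 3*(-1))² - 22540)/((-64 + 36*(29 - 16) + (29 - 16)*163) - 60) = ((7 - 3)² - 22540)/((-64 + 36*13 + 13*163) - 60) = (4² - 22540)/((-64 + 468 + 2119) - 60) = (16 - 22540)/(2523 - 60) = -22524/2463 = -22524*1/2463 = -7508/821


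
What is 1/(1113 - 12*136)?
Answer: -1/519 ≈ -0.0019268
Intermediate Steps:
1/(1113 - 12*136) = 1/(1113 - 1632) = 1/(-519) = -1/519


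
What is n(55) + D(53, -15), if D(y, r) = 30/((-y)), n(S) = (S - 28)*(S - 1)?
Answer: 77244/53 ≈ 1457.4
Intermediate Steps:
n(S) = (-1 + S)*(-28 + S) (n(S) = (-28 + S)*(-1 + S) = (-1 + S)*(-28 + S))
D(y, r) = -30/y (D(y, r) = 30*(-1/y) = -30/y)
n(55) + D(53, -15) = (28 + 55² - 29*55) - 30/53 = (28 + 3025 - 1595) - 30*1/53 = 1458 - 30/53 = 77244/53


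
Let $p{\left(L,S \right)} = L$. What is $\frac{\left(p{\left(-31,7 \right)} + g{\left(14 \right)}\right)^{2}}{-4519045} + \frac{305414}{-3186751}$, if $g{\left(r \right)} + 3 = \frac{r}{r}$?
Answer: $- \frac{1383649981469}{14401071172795} \approx -0.09608$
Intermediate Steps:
$g{\left(r \right)} = -2$ ($g{\left(r \right)} = -3 + \frac{r}{r} = -3 + 1 = -2$)
$\frac{\left(p{\left(-31,7 \right)} + g{\left(14 \right)}\right)^{2}}{-4519045} + \frac{305414}{-3186751} = \frac{\left(-31 - 2\right)^{2}}{-4519045} + \frac{305414}{-3186751} = \left(-33\right)^{2} \left(- \frac{1}{4519045}\right) + 305414 \left(- \frac{1}{3186751}\right) = 1089 \left(- \frac{1}{4519045}\right) - \frac{305414}{3186751} = - \frac{1089}{4519045} - \frac{305414}{3186751} = - \frac{1383649981469}{14401071172795}$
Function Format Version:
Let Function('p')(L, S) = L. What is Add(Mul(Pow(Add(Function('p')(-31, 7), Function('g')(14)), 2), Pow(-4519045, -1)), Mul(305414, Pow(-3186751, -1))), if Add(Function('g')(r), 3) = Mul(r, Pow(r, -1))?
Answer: Rational(-1383649981469, 14401071172795) ≈ -0.096080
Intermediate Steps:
Function('g')(r) = -2 (Function('g')(r) = Add(-3, Mul(r, Pow(r, -1))) = Add(-3, 1) = -2)
Add(Mul(Pow(Add(Function('p')(-31, 7), Function('g')(14)), 2), Pow(-4519045, -1)), Mul(305414, Pow(-3186751, -1))) = Add(Mul(Pow(Add(-31, -2), 2), Pow(-4519045, -1)), Mul(305414, Pow(-3186751, -1))) = Add(Mul(Pow(-33, 2), Rational(-1, 4519045)), Mul(305414, Rational(-1, 3186751))) = Add(Mul(1089, Rational(-1, 4519045)), Rational(-305414, 3186751)) = Add(Rational(-1089, 4519045), Rational(-305414, 3186751)) = Rational(-1383649981469, 14401071172795)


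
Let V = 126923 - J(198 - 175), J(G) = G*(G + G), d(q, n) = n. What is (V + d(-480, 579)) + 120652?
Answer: 247096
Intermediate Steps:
J(G) = 2*G**2 (J(G) = G*(2*G) = 2*G**2)
V = 125865 (V = 126923 - 2*(198 - 175)**2 = 126923 - 2*23**2 = 126923 - 2*529 = 126923 - 1*1058 = 126923 - 1058 = 125865)
(V + d(-480, 579)) + 120652 = (125865 + 579) + 120652 = 126444 + 120652 = 247096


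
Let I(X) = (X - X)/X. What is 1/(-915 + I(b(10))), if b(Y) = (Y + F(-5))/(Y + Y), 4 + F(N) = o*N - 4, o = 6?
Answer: -1/915 ≈ -0.0010929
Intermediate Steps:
F(N) = -8 + 6*N (F(N) = -4 + (6*N - 4) = -4 + (-4 + 6*N) = -8 + 6*N)
b(Y) = (-38 + Y)/(2*Y) (b(Y) = (Y + (-8 + 6*(-5)))/(Y + Y) = (Y + (-8 - 30))/((2*Y)) = (Y - 38)*(1/(2*Y)) = (-38 + Y)*(1/(2*Y)) = (-38 + Y)/(2*Y))
I(X) = 0 (I(X) = 0/X = 0)
1/(-915 + I(b(10))) = 1/(-915 + 0) = 1/(-915) = -1/915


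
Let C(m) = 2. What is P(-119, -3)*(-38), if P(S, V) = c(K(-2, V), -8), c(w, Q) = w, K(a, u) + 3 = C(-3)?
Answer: 38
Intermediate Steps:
K(a, u) = -1 (K(a, u) = -3 + 2 = -1)
P(S, V) = -1
P(-119, -3)*(-38) = -1*(-38) = 38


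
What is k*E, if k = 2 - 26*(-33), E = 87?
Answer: 74820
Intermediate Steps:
k = 860 (k = 2 + 858 = 860)
k*E = 860*87 = 74820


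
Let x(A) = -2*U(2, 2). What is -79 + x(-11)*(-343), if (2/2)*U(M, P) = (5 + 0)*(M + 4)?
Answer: 20501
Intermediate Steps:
U(M, P) = 20 + 5*M (U(M, P) = (5 + 0)*(M + 4) = 5*(4 + M) = 20 + 5*M)
x(A) = -60 (x(A) = -2*(20 + 5*2) = -2*(20 + 10) = -2*30 = -60)
-79 + x(-11)*(-343) = -79 - 60*(-343) = -79 + 20580 = 20501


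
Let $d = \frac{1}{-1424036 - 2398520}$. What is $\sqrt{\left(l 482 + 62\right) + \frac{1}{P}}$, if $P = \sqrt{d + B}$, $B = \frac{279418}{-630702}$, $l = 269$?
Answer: $\frac{\sqrt{36996780597995116388734203000 - 3204274749330 i \sqrt{17882328361315639892155}}}{534045791555} \approx 360.17 - 0.0020857 i$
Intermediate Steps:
$B = - \frac{139709}{315351}$ ($B = 279418 \left(- \frac{1}{630702}\right) = - \frac{139709}{315351} \approx -0.44303$)
$d = - \frac{1}{3822556}$ ($d = \frac{1}{-3822556} = - \frac{1}{3822556} \approx -2.6161 \cdot 10^{-7}$)
$P = \frac{i \sqrt{17882328361315639892155}}{200907809526}$ ($P = \sqrt{- \frac{1}{3822556} - \frac{139709}{315351}} = \sqrt{- \frac{534045791555}{1205446857156}} = \frac{i \sqrt{17882328361315639892155}}{200907809526} \approx 0.6656 i$)
$\sqrt{\left(l 482 + 62\right) + \frac{1}{P}} = \sqrt{\left(269 \cdot 482 + 62\right) + \frac{1}{\frac{1}{200907809526} i \sqrt{17882328361315639892155}}} = \sqrt{\left(129658 + 62\right) - \frac{6 i \sqrt{17882328361315639892155}}{534045791555}} = \sqrt{129720 - \frac{6 i \sqrt{17882328361315639892155}}{534045791555}}$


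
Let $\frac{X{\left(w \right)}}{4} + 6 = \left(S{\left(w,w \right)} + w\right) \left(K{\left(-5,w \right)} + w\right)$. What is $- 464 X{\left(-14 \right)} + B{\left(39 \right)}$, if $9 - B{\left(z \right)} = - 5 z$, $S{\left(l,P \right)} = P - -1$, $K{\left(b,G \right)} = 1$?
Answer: $-640116$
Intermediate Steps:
$S{\left(l,P \right)} = 1 + P$ ($S{\left(l,P \right)} = P + 1 = 1 + P$)
$B{\left(z \right)} = 9 + 5 z$ ($B{\left(z \right)} = 9 - - 5 z = 9 + 5 z$)
$X{\left(w \right)} = -24 + 4 \left(1 + w\right) \left(1 + 2 w\right)$ ($X{\left(w \right)} = -24 + 4 \left(\left(1 + w\right) + w\right) \left(1 + w\right) = -24 + 4 \left(1 + 2 w\right) \left(1 + w\right) = -24 + 4 \left(1 + w\right) \left(1 + 2 w\right)$)
$- 464 X{\left(-14 \right)} + B{\left(39 \right)} = - 464 \left(-20 + 8 \left(-14\right)^{2} + 12 \left(-14\right)\right) + \left(9 + 5 \cdot 39\right) = - 464 \left(-20 + 8 \cdot 196 - 168\right) + \left(9 + 195\right) = - 464 \left(-20 + 1568 - 168\right) + 204 = \left(-464\right) 1380 + 204 = -640320 + 204 = -640116$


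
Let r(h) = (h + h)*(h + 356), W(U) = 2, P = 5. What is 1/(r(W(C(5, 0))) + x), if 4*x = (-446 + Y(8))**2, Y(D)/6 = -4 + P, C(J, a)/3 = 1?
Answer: 1/49832 ≈ 2.0067e-5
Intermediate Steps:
C(J, a) = 3 (C(J, a) = 3*1 = 3)
Y(D) = 6 (Y(D) = 6*(-4 + 5) = 6*1 = 6)
r(h) = 2*h*(356 + h) (r(h) = (2*h)*(356 + h) = 2*h*(356 + h))
x = 48400 (x = (-446 + 6)**2/4 = (1/4)*(-440)**2 = (1/4)*193600 = 48400)
1/(r(W(C(5, 0))) + x) = 1/(2*2*(356 + 2) + 48400) = 1/(2*2*358 + 48400) = 1/(1432 + 48400) = 1/49832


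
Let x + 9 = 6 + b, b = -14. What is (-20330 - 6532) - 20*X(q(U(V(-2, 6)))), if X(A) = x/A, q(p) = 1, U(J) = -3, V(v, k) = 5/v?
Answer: -26522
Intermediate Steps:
x = -17 (x = -9 + (6 - 14) = -9 - 8 = -17)
X(A) = -17/A
(-20330 - 6532) - 20*X(q(U(V(-2, 6)))) = (-20330 - 6532) - 20*(-17/1) = -26862 - 20*(-17*1) = -26862 - 20*(-17) = -26862 - 1*(-340) = -26862 + 340 = -26522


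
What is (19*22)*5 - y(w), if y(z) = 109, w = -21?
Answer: 1981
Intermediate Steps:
(19*22)*5 - y(w) = (19*22)*5 - 1*109 = 418*5 - 109 = 2090 - 109 = 1981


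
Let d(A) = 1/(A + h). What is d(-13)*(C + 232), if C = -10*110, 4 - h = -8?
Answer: 868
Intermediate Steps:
h = 12 (h = 4 - 1*(-8) = 4 + 8 = 12)
C = -1100
d(A) = 1/(12 + A) (d(A) = 1/(A + 12) = 1/(12 + A))
d(-13)*(C + 232) = (-1100 + 232)/(12 - 13) = -868/(-1) = -1*(-868) = 868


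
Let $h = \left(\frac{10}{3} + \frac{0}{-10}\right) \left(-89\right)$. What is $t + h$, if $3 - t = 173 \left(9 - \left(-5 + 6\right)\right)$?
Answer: $- \frac{5033}{3} \approx -1677.7$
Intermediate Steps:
$t = -1381$ ($t = 3 - 173 \left(9 - \left(-5 + 6\right)\right) = 3 - 173 \left(9 - 1\right) = 3 - 173 \cdot 8 = 3 - 1384 = -1381$)
$h = - \frac{890}{3}$ ($h = \left(10 \cdot \frac{1}{3} + 0 \left(- \frac{1}{10}\right)\right) \left(-89\right) = \left(\frac{10}{3} + 0\right) \left(-89\right) = \frac{10}{3} \left(-89\right) = - \frac{890}{3} \approx -296.67$)
$t + h = -1381 - \frac{890}{3} = - \frac{5033}{3}$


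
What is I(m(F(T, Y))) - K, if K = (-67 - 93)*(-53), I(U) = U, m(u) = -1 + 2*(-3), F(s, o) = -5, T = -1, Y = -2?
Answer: -8487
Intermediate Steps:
m(u) = -7 (m(u) = -1 - 6 = -7)
K = 8480 (K = -160*(-53) = 8480)
I(m(F(T, Y))) - K = -7 - 1*8480 = -7 - 8480 = -8487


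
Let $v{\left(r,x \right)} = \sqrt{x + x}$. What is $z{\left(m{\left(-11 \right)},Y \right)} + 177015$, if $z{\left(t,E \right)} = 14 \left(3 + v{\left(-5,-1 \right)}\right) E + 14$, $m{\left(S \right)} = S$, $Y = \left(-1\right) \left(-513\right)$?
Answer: $198575 + 7182 i \sqrt{2} \approx 1.9858 \cdot 10^{5} + 10157.0 i$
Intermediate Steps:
$v{\left(r,x \right)} = \sqrt{2} \sqrt{x}$ ($v{\left(r,x \right)} = \sqrt{2 x} = \sqrt{2} \sqrt{x}$)
$Y = 513$
$z{\left(t,E \right)} = 14 + 14 E \left(3 + i \sqrt{2}\right)$ ($z{\left(t,E \right)} = 14 \left(3 + \sqrt{2} \sqrt{-1}\right) E + 14 = 14 \left(3 + \sqrt{2} i\right) E + 14 = 14 \left(3 + i \sqrt{2}\right) E + 14 = 14 E \left(3 + i \sqrt{2}\right) + 14 = 14 + 14 E \left(3 + i \sqrt{2}\right)$)
$z{\left(m{\left(-11 \right)},Y \right)} + 177015 = \left(14 + 42 \cdot 513 + 14 i 513 \sqrt{2}\right) + 177015 = \left(14 + 21546 + 7182 i \sqrt{2}\right) + 177015 = \left(21560 + 7182 i \sqrt{2}\right) + 177015 = 198575 + 7182 i \sqrt{2}$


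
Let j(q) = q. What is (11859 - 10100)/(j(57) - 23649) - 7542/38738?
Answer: -123035503/456953448 ≈ -0.26925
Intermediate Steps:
(11859 - 10100)/(j(57) - 23649) - 7542/38738 = (11859 - 10100)/(57 - 23649) - 7542/38738 = 1759/(-23592) - 7542/38738 = 1759*(-1/23592) - 1*3771/19369 = -1759/23592 - 3771/19369 = -123035503/456953448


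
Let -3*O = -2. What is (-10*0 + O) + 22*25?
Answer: 1652/3 ≈ 550.67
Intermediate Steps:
O = ⅔ (O = -⅓*(-2) = ⅔ ≈ 0.66667)
(-10*0 + O) + 22*25 = (-10*0 + ⅔) + 22*25 = (0 + ⅔) + 550 = ⅔ + 550 = 1652/3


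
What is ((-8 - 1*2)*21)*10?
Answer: -2100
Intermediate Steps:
((-8 - 1*2)*21)*10 = ((-8 - 2)*21)*10 = -10*21*10 = -210*10 = -2100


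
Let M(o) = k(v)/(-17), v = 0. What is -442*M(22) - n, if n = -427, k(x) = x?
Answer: 427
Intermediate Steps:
M(o) = 0 (M(o) = 0/(-17) = 0*(-1/17) = 0)
-442*M(22) - n = -442*0 - 1*(-427) = 0 + 427 = 427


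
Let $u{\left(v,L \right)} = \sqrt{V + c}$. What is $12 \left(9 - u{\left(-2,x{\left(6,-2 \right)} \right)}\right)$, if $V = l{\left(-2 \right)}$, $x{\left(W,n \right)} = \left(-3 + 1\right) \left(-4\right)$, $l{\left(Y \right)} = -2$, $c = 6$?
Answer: $84$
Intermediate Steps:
$x{\left(W,n \right)} = 8$ ($x{\left(W,n \right)} = \left(-2\right) \left(-4\right) = 8$)
$V = -2$
$u{\left(v,L \right)} = 2$ ($u{\left(v,L \right)} = \sqrt{-2 + 6} = \sqrt{4} = 2$)
$12 \left(9 - u{\left(-2,x{\left(6,-2 \right)} \right)}\right) = 12 \left(9 + \left(0 - 2\right)\right) = 12 \left(9 - 2\right) = 12 \cdot 7 = 84$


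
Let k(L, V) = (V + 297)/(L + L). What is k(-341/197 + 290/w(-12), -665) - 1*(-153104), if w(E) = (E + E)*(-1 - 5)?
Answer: 611796496/4013 ≈ 1.5245e+5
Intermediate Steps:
w(E) = -12*E (w(E) = (2*E)*(-6) = -12*E)
k(L, V) = (297 + V)/(2*L) (k(L, V) = (297 + V)/((2*L)) = (297 + V)*(1/(2*L)) = (297 + V)/(2*L))
k(-341/197 + 290/w(-12), -665) - 1*(-153104) = (297 - 665)/(2*(-341/197 + 290/((-12*(-12))))) - 1*(-153104) = (½)*(-368)/(-341*1/197 + 290/144) + 153104 = (½)*(-368)/(-341/197 + 290*(1/144)) + 153104 = (½)*(-368)/(-341/197 + 145/72) + 153104 = (½)*(-368)/(4013/14184) + 153104 = (½)*(14184/4013)*(-368) + 153104 = -2609856/4013 + 153104 = 611796496/4013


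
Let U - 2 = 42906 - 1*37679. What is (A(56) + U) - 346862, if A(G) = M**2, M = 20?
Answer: -341233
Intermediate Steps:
A(G) = 400 (A(G) = 20**2 = 400)
U = 5229 (U = 2 + (42906 - 1*37679) = 2 + (42906 - 37679) = 2 + 5227 = 5229)
(A(56) + U) - 346862 = (400 + 5229) - 346862 = 5629 - 346862 = -341233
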